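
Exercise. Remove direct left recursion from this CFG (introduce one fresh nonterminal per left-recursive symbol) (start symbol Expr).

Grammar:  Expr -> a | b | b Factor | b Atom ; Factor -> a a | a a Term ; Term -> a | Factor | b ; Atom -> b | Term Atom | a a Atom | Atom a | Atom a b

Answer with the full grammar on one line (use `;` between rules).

Left recursion appears on Atom.
For Atom: α = {a, a b}, β = {b, Term Atom, a a Atom}. Rewrite as Atom → β Atom1 and Atom1 → α Atom1 | ε.

Expr -> a | b | b Factor | b Atom; Factor -> a a | a a Term; Term -> a | Factor | b; Atom -> b Atom1 | Term Atom Atom1 | a a Atom Atom1; Atom1 -> a Atom1 | a b Atom1 | eps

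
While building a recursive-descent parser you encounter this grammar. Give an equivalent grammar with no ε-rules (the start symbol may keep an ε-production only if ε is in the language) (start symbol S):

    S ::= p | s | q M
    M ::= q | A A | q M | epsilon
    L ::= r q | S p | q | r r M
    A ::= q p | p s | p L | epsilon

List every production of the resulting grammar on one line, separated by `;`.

Nullable nonterminals: {A, M}.
ε ∉ L(G), so no ε-production is kept.
Add the nullable-subset variants: S → q M gives q M | q. M → A A gives A A | A. L → r r M gives r r M | r r.

S ::= p | s | q M | q; M ::= q | A A | A | q M; L ::= r q | S p | q | r r M | r r; A ::= q p | p s | p L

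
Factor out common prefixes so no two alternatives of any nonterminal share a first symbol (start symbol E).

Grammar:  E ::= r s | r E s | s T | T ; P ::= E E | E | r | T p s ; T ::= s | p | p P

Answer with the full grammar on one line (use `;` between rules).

E ::= s T | T | r E'; P ::= r | T p s | E P'; T ::= s | p T'; E' ::= s | E s; P' ::= E | ε; T' ::= ε | P

E has alternatives sharing prefix 'r': factor to E → r E' with E' → s | E s.
P has alternatives sharing prefix 'E': factor to P → E P' with P' → E | ε.
T has alternatives sharing prefix 'p': factor to T → p T' with T' → ε | P.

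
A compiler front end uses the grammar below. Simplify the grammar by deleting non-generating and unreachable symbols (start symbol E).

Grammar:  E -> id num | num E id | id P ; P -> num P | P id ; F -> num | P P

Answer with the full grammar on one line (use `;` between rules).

Generating nonterminals: {E, F}.
Reachable from E after that: {E}.
Removed useless symbols: {F, P} and every production mentioning them.

E -> id num | num E id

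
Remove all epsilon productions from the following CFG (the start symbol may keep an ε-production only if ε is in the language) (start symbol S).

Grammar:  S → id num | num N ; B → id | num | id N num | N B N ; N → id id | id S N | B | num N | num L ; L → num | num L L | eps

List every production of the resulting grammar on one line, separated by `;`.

Nullable set = {L}.
ε ∉ L(G), so no ε-production is kept.
Expand every rule over subsets of its nullable positions: N → num L gives num L | num. L → num L L gives num L L | num L.

S → id num | num N; B → id | num | id N num | N B N; N → id id | id S N | B | num N | num L | num; L → num | num L L | num L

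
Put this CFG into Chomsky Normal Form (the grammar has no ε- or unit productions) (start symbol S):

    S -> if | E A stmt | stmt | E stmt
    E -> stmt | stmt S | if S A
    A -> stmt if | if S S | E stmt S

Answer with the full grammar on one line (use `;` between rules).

Introduce a nonterminal for each terminal appearing in a rule of length ≥ 2: X1 → stmt, X2 → if.
Binarize each right-hand side of length ≥ 3 by chaining fresh nonterminals (Y1, Y2, …): affected rules were S → E A X1; E → X2 S A; A → X2 S S; A → E X1 S.

S -> if | E Y1 | stmt | E X1; E -> stmt | X1 S | X2 Y2; A -> X1 X2 | X2 Y3 | E Y4; X1 -> stmt; X2 -> if; Y1 -> A X1; Y2 -> S A; Y3 -> S S; Y4 -> X1 S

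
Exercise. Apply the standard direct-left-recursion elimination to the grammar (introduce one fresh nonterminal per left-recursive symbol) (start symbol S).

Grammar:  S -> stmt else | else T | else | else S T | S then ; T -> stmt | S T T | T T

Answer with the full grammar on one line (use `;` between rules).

Directly left-recursive nonterminals: S, T.
For S: α = {then}, β = {stmt else, else T, else, else S T}. Rewrite as S → β S' and S' → α S' | ε.
For T: α = {T}, β = {stmt, S T T}. Rewrite as T → β T' and T' → α T' | ε.

S -> stmt else S' | else T S' | else S' | else S T S'; T -> stmt T' | S T T T'; S' -> then S' | ε; T' -> T T' | ε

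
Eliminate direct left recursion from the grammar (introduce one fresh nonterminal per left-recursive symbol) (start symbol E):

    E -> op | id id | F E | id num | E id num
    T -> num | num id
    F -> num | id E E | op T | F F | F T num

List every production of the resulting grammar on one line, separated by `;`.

E, F are directly left-recursive.
For E: α = {id num}, β = {op, id id, F E, id num}. Rewrite as E → β E' and E' → α E' | ε.
For F: α = {F, T num}, β = {num, id E E, op T}. Rewrite as F → β F' and F' → α F' | ε.

E -> op E' | id id E' | F E E' | id num E'; T -> num | num id; F -> num F' | id E E F' | op T F'; E' -> id num E' | ε; F' -> F F' | T num F' | ε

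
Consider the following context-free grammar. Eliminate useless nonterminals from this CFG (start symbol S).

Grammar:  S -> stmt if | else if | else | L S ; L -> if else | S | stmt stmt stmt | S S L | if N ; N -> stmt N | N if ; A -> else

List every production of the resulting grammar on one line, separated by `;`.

S -> stmt if | else if | else | L S; L -> if else | S | stmt stmt stmt | S S L

Generating nonterminals: {A, L, S}.
Reachable from S after that: {L, S}.
Removed useless symbols: {A, N} and every production mentioning them.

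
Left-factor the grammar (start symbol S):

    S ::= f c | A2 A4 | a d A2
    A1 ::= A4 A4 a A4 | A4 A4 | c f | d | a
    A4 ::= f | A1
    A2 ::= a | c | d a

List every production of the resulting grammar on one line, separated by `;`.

S ::= f c | A2 A4 | a d A2; A1 ::= c f | d | a | A4 A4 A1'; A4 ::= f | A1; A2 ::= a | c | d a; A1' ::= a A4 | ε

A1 has alternatives sharing prefix 'A4 A4': factor to A1 → A4 A4 A1' with A1' → a A4 | ε.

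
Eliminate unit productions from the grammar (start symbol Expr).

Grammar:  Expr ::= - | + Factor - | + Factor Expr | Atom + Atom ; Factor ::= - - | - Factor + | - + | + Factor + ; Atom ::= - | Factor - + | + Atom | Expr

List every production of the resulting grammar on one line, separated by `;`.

Unit pairs: Atom ⇒* {Expr}.
For each unit pair (A, B), copy every non-unit production of B to A, then drop all unit productions.

Expr ::= - | + Factor - | + Factor Expr | Atom + Atom; Factor ::= - - | - Factor + | - + | + Factor +; Atom ::= - | Factor - + | + Atom | + Factor - | + Factor Expr | Atom + Atom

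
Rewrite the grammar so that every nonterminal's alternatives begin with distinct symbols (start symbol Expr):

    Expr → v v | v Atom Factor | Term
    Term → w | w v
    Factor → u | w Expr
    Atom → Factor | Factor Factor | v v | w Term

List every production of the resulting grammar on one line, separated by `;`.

Expr → Term | v Expr1; Term → w Term1; Factor → u | w Expr; Atom → v v | w Term | Factor Atom1; Expr1 → v | Atom Factor; Term1 → epsilon | v; Atom1 → epsilon | Factor

Expr has alternatives sharing prefix 'v': factor to Expr → v Expr1 with Expr1 → v | Atom Factor.
Term has alternatives sharing prefix 'w': factor to Term → w Term1 with Term1 → ε | v.
Atom has alternatives sharing prefix 'Factor': factor to Atom → Factor Atom1 with Atom1 → ε | Factor.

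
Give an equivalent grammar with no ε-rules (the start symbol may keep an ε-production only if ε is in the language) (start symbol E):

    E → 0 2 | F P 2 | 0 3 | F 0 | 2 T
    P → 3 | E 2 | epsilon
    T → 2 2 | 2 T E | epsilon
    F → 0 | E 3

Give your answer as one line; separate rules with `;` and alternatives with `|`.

The nullable symbols are {P, T}.
ε ∉ L(G), so no ε-production is kept.
Add the nullable-subset variants: E → F P 2 gives F P 2 | F 2. E → 2 T gives 2 T | 2. T → 2 T E gives 2 T E | 2 E.

E → 0 2 | F P 2 | F 2 | 0 3 | F 0 | 2 T | 2; P → 3 | E 2; T → 2 2 | 2 T E | 2 E; F → 0 | E 3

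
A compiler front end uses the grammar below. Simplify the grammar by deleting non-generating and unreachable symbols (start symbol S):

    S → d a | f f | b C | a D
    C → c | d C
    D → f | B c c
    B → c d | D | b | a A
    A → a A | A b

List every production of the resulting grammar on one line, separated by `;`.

Generating nonterminals: {B, C, D, S}.
Reachable from S after that: {B, C, D, S}.
Removed useless symbols: {A} and every production mentioning them.

S → d a | f f | b C | a D; C → c | d C; D → f | B c c; B → c d | D | b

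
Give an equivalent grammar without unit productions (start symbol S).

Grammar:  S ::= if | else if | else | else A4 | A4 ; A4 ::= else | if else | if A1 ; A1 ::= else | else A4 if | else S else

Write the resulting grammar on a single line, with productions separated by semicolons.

Unit pairs: S ⇒* {A4}.
For every A with A ⇒* B via unit rules, add B's non-unit alternatives to A; then delete every rule of the form X → Y.

S ::= else | if else | if A1 | if | else if | else A4; A4 ::= else | if else | if A1; A1 ::= else | else A4 if | else S else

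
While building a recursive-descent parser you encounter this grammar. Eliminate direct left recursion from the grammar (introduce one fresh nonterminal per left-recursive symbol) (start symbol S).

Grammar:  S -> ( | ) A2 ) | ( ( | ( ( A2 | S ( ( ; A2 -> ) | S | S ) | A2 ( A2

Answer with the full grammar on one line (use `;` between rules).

S -> ( S' | ) A2 ) S' | ( ( S' | ( ( A2 S'; A2 -> ) A2' | S A2' | S ) A2'; S' -> ( ( S' | epsilon; A2' -> ( A2 A2' | epsilon

S, A2 are directly left-recursive.
For S: α = {( (}, β = {(, ) A2 ), ( (, ( ( A2}. Rewrite as S → β S' and S' → α S' | ε.
For A2: α = {( A2}, β = {), S, S )}. Rewrite as A2 → β A2' and A2' → α A2' | ε.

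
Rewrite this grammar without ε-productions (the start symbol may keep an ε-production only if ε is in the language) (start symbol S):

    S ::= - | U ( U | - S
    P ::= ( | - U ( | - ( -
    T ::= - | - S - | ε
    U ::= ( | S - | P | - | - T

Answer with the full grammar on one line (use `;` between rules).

Nullable set = {T}.
ε ∉ L(G), so no ε-production is kept.

S ::= - | U ( U | - S; P ::= ( | - U ( | - ( -; T ::= - | - S -; U ::= ( | S - | P | - | - T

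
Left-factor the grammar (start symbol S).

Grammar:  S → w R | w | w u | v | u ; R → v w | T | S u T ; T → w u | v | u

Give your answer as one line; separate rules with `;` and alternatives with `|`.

S has alternatives sharing prefix 'w': factor to S → w S' with S' → R | ε | u.

S → v | u | w S'; R → v w | T | S u T; T → w u | v | u; S' → R | epsilon | u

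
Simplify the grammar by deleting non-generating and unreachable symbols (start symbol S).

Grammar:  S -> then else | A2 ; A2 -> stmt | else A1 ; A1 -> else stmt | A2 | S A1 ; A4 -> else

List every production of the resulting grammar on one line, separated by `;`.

Generating nonterminals: {A1, A2, A4, S}.
Reachable from S after that: {A1, A2, S}.
Removed useless symbols: {A4} and every production mentioning them.

S -> then else | A2; A2 -> stmt | else A1; A1 -> else stmt | A2 | S A1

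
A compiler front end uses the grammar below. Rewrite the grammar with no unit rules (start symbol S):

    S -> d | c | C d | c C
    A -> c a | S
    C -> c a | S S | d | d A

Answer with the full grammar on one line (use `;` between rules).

S -> d | c | C d | c C; A -> d | c | C d | c C | c a; C -> c a | S S | d | d A

Unit pairs: A ⇒* {S}.
For every A with A ⇒* B via unit rules, add B's non-unit alternatives to A; then delete every rule of the form X → Y.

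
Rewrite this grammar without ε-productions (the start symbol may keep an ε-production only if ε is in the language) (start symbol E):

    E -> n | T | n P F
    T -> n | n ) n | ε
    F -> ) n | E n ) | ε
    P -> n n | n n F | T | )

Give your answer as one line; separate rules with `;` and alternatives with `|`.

Nullable nonterminals: {E, F, P, T}.
ε ∈ L(G) since E is nullable, so keep E → ε.
For each production, add variants omitting each subset of nullable occurrences: E → n P F gives n P F | n P | n F. F → E n ) gives E n ) | n ).

E -> n | T | n P F | n P | n F | ε; T -> n | n ) n; F -> ) n | E n ) | n ); P -> n n | n n F | T | )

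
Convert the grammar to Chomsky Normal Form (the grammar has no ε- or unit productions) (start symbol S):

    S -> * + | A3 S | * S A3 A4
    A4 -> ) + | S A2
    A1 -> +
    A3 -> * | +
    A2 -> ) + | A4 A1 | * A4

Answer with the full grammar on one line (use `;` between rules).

Introduce a nonterminal for each terminal appearing in a rule of length ≥ 2: X1 → *, X2 → +, X3 → ).
Binarize each right-hand side of length ≥ 3 by chaining fresh nonterminals (Y1, Y2, …): affected rules were S → X1 S A3 A4.

S -> X1 X2 | A3 S | X1 Y1; A4 -> X3 X2 | S A2; A1 -> +; A3 -> * | +; A2 -> X3 X2 | A4 A1 | X1 A4; X1 -> *; X2 -> +; X3 -> ); Y1 -> S Y2; Y2 -> A3 A4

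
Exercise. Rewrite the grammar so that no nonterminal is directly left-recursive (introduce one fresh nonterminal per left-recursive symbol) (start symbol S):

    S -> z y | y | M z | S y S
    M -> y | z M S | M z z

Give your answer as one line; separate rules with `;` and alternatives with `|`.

Left recursion appears on S, M.
For S: α = {y S}, β = {z y, y, M z}. Rewrite as S → β S' and S' → α S' | ε.
For M: α = {z z}, β = {y, z M S}. Rewrite as M → β M' and M' → α M' | ε.

S -> z y S' | y S' | M z S'; M -> y M' | z M S M'; S' -> y S S' | ε; M' -> z z M' | ε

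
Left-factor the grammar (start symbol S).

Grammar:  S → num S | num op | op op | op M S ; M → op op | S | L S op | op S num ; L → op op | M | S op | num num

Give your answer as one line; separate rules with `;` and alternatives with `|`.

S has alternatives sharing prefix 'num': factor to S → num S' with S' → S | op.
S has alternatives sharing prefix 'op': factor to S → op S'' with S'' → op | M S.
M has alternatives sharing prefix 'op': factor to M → op M' with M' → op | S num.

S → num S' | op S''; M → S | L S op | op M'; L → op op | M | S op | num num; S' → S | op; S'' → op | M S; M' → op | S num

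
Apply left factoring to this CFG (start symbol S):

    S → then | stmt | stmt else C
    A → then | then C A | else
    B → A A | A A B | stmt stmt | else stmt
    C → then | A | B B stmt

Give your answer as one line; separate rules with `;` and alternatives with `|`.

S → then | stmt S'; A → else | then A'; B → stmt stmt | else stmt | A A B'; C → then | A | B B stmt; S' → ε | else C; A' → ε | C A; B' → ε | B

S has alternatives sharing prefix 'stmt': factor to S → stmt S' with S' → ε | else C.
A has alternatives sharing prefix 'then': factor to A → then A' with A' → ε | C A.
B has alternatives sharing prefix 'A A': factor to B → A A B' with B' → ε | B.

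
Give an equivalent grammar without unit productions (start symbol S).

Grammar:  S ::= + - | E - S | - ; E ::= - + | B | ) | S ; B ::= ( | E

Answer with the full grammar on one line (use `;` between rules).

S ::= + - | E - S | -; E ::= ( | - + | ) | + - | E - S | -; B ::= ( | - + | ) | + - | E - S | -

Unit pairs: B ⇒* {E, S}; E ⇒* {B, S}.
For every A with A ⇒* B via unit rules, add B's non-unit alternatives to A; then delete every rule of the form X → Y.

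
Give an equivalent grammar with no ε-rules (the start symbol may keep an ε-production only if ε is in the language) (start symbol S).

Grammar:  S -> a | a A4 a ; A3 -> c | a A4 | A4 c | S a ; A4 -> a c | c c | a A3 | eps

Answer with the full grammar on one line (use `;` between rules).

S -> a | a A4 a | a a; A3 -> c | a A4 | a | A4 c | S a; A4 -> a c | c c | a A3

Nullable set = {A4}.
ε ∉ L(G), so no ε-production is kept.
For each production, add variants omitting each subset of nullable occurrences: S → a A4 a gives a A4 a | a a. A3 → a A4 gives a A4 | a.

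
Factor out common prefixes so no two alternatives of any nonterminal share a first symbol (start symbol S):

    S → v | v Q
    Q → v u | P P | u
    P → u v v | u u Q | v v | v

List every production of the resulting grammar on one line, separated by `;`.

S has alternatives sharing prefix 'v': factor to S → v S' with S' → ε | Q.
P has alternatives sharing prefix 'u': factor to P → u P' with P' → v v | u Q.
P has alternatives sharing prefix 'v': factor to P → v P'' with P'' → v | ε.

S → v S'; Q → v u | P P | u; P → u P' | v P''; S' → eps | Q; P' → v v | u Q; P'' → v | eps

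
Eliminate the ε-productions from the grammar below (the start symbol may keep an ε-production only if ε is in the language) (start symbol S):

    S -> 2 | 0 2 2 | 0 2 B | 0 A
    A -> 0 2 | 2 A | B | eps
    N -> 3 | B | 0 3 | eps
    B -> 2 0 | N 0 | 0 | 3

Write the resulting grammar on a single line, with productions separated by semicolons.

Nullable set = {A, N}.
ε ∉ L(G), so no ε-production is kept.
Add the nullable-subset variants: S → 0 A gives 0 A | 0. A → 2 A gives 2 A | 2. B → N 0 gives N 0 | 0.

S -> 2 | 0 2 2 | 0 2 B | 0 A | 0; A -> 0 2 | 2 A | 2 | B; N -> 3 | B | 0 3; B -> 2 0 | N 0 | 0 | 3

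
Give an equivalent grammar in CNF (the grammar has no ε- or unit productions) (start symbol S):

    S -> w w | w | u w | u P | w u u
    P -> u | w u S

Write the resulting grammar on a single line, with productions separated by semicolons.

Introduce a nonterminal for each terminal appearing in a rule of length ≥ 2: X1 → w, X2 → u.
Binarize each right-hand side of length ≥ 3 by chaining fresh nonterminals (Y1, Y2, …): affected rules were S → X1 X2 X2; P → X1 X2 S.

S -> X1 X1 | w | X2 X1 | X2 P | X1 Y1; P -> u | X1 Y2; X1 -> w; X2 -> u; Y1 -> X2 X2; Y2 -> X2 S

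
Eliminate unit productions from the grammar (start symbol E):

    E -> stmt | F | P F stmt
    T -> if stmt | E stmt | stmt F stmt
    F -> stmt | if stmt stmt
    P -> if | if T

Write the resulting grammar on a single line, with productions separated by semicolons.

E -> stmt | P F stmt | if stmt stmt; T -> if stmt | E stmt | stmt F stmt; F -> stmt | if stmt stmt; P -> if | if T

Unit pairs: E ⇒* {F}.
For each unit pair (A, B), copy every non-unit production of B to A, then drop all unit productions.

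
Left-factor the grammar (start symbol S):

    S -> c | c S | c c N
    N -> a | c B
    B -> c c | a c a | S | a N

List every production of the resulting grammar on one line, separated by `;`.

S -> c S'; N -> a | c B; B -> c c | S | a B'; S' -> ε | S | c N; B' -> c a | N

S has alternatives sharing prefix 'c': factor to S → c S' with S' → ε | S | c N.
B has alternatives sharing prefix 'a': factor to B → a B' with B' → c a | N.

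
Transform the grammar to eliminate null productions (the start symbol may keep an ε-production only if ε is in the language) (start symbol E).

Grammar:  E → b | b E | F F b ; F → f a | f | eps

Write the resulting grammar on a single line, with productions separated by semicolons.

E → b | b E | F F b | F b; F → f a | f

Nullable set = {F}.
ε ∉ L(G), so no ε-production is kept.
For each production, add variants omitting each subset of nullable occurrences: E → F F b gives F F b | F b.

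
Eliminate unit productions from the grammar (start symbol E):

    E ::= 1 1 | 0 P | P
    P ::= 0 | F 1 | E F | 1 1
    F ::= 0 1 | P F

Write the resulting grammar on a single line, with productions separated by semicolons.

E ::= 1 1 | 0 P | 0 | F 1 | E F; P ::= 0 | F 1 | E F | 1 1; F ::= 0 1 | P F

Unit pairs: E ⇒* {P}.
For each unit pair (A, B), copy every non-unit production of B to A, then drop all unit productions.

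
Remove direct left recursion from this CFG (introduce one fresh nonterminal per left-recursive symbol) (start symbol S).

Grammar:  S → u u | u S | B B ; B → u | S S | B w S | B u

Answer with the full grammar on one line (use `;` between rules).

S → u u | u S | B B; B → u B' | S S B'; B' → w S B' | u B' | ε

B is directly left-recursive.
For B: α = {w S, u}, β = {u, S S}. Rewrite as B → β B' and B' → α B' | ε.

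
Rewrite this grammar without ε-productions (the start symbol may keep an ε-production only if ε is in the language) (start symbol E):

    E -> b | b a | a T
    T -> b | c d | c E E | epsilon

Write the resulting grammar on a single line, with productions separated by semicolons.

E -> b | b a | a T | a; T -> b | c d | c E E

The nullable symbols are {T}.
ε ∉ L(G), so no ε-production is kept.
Add the nullable-subset variants: E → a T gives a T | a.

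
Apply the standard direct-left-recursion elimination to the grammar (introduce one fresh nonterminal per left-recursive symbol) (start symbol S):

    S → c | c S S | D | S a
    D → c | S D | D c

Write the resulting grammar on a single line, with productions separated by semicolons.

Directly left-recursive nonterminals: S, D.
For S: α = {a}, β = {c, c S S, D}. Rewrite as S → β S' and S' → α S' | ε.
For D: α = {c}, β = {c, S D}. Rewrite as D → β D' and D' → α D' | ε.

S → c S' | c S S S' | D S'; D → c D' | S D D'; S' → a S' | ε; D' → c D' | ε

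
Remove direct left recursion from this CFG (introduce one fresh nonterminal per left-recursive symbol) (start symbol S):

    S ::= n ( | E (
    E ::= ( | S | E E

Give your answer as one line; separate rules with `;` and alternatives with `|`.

S ::= n ( | E (; E ::= ( E' | S E'; E' ::= E E' | ε

Directly left-recursive nonterminal: E.
For E: α = {E}, β = {(, S}. Rewrite as E → β E' and E' → α E' | ε.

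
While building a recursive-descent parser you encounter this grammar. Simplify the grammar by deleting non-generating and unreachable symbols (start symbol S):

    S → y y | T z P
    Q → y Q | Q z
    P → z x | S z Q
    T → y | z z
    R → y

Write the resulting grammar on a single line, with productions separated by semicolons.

S → y y | T z P; P → z x; T → y | z z

Generating nonterminals: {P, R, S, T}.
Reachable from S after that: {P, S, T}.
Removed useless symbols: {Q, R} and every production mentioning them.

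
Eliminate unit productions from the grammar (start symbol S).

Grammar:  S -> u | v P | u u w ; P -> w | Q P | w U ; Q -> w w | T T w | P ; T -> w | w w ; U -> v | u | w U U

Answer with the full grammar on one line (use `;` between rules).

Unit pairs: Q ⇒* {P}.
Replace each nonterminal's rules with the union of the non-unit rules of every nonterminal it unit-derives.

S -> u | v P | u u w; P -> w | Q P | w U; Q -> w | Q P | w U | w w | T T w; T -> w | w w; U -> v | u | w U U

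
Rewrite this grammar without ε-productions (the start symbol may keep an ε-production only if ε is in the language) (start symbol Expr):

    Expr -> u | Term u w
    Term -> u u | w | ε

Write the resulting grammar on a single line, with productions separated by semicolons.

The nullable symbols are {Term}.
ε ∉ L(G), so no ε-production is kept.
Add the nullable-subset variants: Expr → Term u w gives Term u w | u w.

Expr -> u | Term u w | u w; Term -> u u | w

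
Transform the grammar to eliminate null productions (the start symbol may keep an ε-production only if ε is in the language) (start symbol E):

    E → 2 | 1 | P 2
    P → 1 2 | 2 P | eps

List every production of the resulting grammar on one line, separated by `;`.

Nullable set = {P}.
ε ∉ L(G), so no ε-production is kept.
Add the nullable-subset variants: P → 2 P gives 2 P | 2.

E → 2 | 1 | P 2; P → 1 2 | 2 P | 2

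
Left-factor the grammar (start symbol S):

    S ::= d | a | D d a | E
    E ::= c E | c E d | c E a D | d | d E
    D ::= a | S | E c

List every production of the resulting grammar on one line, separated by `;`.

E has alternatives sharing prefix 'c E': factor to E → c E E' with E' → ε | d | a D.
E has alternatives sharing prefix 'd': factor to E → d E'' with E'' → ε | E.

S ::= d | a | D d a | E; E ::= c E E' | d E''; D ::= a | S | E c; E' ::= ε | d | a D; E'' ::= ε | E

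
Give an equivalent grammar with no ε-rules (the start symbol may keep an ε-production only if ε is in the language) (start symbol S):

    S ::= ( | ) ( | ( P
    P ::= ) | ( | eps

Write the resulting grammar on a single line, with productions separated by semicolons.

Nullable nonterminals: {P}.
ε ∉ L(G), so no ε-production is kept.

S ::= ( | ) ( | ( P; P ::= ) | (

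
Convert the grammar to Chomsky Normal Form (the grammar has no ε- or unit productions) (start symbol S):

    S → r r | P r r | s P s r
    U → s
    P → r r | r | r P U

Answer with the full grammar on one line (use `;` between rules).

Introduce a nonterminal for each terminal appearing in a rule of length ≥ 2: X1 → r, X2 → s.
Binarize each right-hand side of length ≥ 3 by chaining fresh nonterminals (Y1, Y2, …): affected rules were S → P X1 X1; S → X2 P X2 X1; P → X1 P U.

S → X1 X1 | P Y1 | X2 Y2; U → s; P → X1 X1 | r | X1 Y4; X1 → r; X2 → s; Y1 → X1 X1; Y2 → P Y3; Y3 → X2 X1; Y4 → P U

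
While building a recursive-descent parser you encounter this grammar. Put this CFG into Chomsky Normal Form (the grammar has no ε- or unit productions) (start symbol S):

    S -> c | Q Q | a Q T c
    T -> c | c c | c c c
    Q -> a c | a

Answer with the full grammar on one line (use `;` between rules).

S -> c | Q Q | X1 Y1; T -> c | X2 X2 | X2 Y3; Q -> X1 X2 | a; X1 -> a; X2 -> c; Y1 -> Q Y2; Y2 -> T X2; Y3 -> X2 X2

Introduce a nonterminal for each terminal appearing in a rule of length ≥ 2: X1 → a, X2 → c.
Binarize each right-hand side of length ≥ 3 by chaining fresh nonterminals (Y1, Y2, …): affected rules were S → X1 Q T X2; T → X2 X2 X2.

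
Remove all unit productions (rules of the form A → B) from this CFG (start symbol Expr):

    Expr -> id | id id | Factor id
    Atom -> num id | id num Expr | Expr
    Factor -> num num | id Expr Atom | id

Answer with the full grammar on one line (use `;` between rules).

Unit pairs: Atom ⇒* {Expr}.
For each unit pair (A, B), copy every non-unit production of B to A, then drop all unit productions.

Expr -> id | id id | Factor id; Atom -> num id | id num Expr | id | id id | Factor id; Factor -> num num | id Expr Atom | id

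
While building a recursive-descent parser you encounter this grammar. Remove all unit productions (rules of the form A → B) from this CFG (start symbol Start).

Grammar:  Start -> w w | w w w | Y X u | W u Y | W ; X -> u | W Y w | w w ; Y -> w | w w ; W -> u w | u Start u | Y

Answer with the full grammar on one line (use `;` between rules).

Unit pairs: Start ⇒* {W, Y}; W ⇒* {Y}.
Replace each nonterminal's rules with the union of the non-unit rules of every nonterminal it unit-derives.

Start -> w w | w w w | Y X u | W u Y | w | u w | u Start u; X -> u | W Y w | w w; Y -> w | w w; W -> w | w w | u w | u Start u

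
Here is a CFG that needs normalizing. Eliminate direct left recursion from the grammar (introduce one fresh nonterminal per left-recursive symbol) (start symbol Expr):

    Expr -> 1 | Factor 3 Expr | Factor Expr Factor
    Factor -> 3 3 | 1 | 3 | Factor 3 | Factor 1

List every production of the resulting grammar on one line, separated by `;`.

Expr -> 1 | Factor 3 Expr | Factor Expr Factor; Factor -> 3 3 Factor1 | 1 Factor1 | 3 Factor1; Factor1 -> 3 Factor1 | 1 Factor1 | ε

Directly left-recursive nonterminal: Factor.
For Factor: α = {3, 1}, β = {3 3, 1, 3}. Rewrite as Factor → β Factor1 and Factor1 → α Factor1 | ε.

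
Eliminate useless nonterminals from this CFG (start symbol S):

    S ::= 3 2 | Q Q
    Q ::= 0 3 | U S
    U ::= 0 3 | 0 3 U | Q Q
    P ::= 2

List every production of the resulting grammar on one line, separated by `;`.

S ::= 3 2 | Q Q; Q ::= 0 3 | U S; U ::= 0 3 | 0 3 U | Q Q

Generating nonterminals: {P, Q, S, U}.
Reachable from S after that: {Q, S, U}.
Removed useless symbols: {P} and every production mentioning them.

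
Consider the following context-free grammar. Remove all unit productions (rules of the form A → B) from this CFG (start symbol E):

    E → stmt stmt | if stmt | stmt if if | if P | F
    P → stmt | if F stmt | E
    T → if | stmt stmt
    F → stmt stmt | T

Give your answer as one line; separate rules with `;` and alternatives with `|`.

E → stmt stmt | if stmt | stmt if if | if P | if; P → stmt stmt | if stmt | stmt if if | if P | stmt | if F stmt | if; T → if | stmt stmt; F → stmt stmt | if

Unit pairs: E ⇒* {F, T}; F ⇒* {T}; P ⇒* {E, F, T}.
Replace each nonterminal's rules with the union of the non-unit rules of every nonterminal it unit-derives.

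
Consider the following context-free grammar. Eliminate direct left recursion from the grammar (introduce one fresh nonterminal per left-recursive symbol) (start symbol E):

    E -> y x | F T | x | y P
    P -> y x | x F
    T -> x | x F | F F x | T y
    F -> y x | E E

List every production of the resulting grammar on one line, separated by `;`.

Left recursion appears on T.
For T: α = {y}, β = {x, x F, F F x}. Rewrite as T → β T' and T' → α T' | ε.

E -> y x | F T | x | y P; P -> y x | x F; T -> x T' | x F T' | F F x T'; F -> y x | E E; T' -> y T' | ε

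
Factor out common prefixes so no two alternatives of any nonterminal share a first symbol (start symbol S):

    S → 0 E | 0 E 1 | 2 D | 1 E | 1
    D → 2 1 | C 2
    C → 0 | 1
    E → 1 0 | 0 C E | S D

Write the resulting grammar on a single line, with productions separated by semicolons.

S has alternatives sharing prefix '0 E': factor to S → 0 E S' with S' → ε | 1.
S has alternatives sharing prefix '1': factor to S → 1 S'' with S'' → E | ε.

S → 2 D | 0 E S' | 1 S''; D → 2 1 | C 2; C → 0 | 1; E → 1 0 | 0 C E | S D; S' → epsilon | 1; S'' → E | epsilon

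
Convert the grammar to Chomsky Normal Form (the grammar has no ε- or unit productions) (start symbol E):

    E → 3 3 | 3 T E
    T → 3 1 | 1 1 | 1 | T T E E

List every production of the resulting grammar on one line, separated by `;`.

E → X1 X1 | X1 Y1; T → X1 X2 | X2 X2 | 1 | T Y2; X1 → 3; X2 → 1; Y1 → T E; Y2 → T Y3; Y3 → E E

Introduce a nonterminal for each terminal appearing in a rule of length ≥ 2: X1 → 3, X2 → 1.
Binarize each right-hand side of length ≥ 3 by chaining fresh nonterminals (Y1, Y2, …): affected rules were E → X1 T E; T → T T E E.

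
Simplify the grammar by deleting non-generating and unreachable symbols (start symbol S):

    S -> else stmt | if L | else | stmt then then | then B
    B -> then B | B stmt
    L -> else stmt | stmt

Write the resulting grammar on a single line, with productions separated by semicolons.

S -> else stmt | if L | else | stmt then then; L -> else stmt | stmt

Generating nonterminals: {L, S}.
Reachable from S after that: {L, S}.
Removed useless symbols: {B} and every production mentioning them.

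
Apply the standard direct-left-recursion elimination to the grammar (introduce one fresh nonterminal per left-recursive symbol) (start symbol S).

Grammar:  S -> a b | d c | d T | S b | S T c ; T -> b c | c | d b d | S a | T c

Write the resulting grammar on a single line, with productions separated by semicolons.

S -> a b S' | d c S' | d T S'; T -> b c T' | c T' | d b d T' | S a T'; S' -> b S' | T c S' | epsilon; T' -> c T' | epsilon

Left recursion appears on S, T.
For S: α = {b, T c}, β = {a b, d c, d T}. Rewrite as S → β S' and S' → α S' | ε.
For T: α = {c}, β = {b c, c, d b d, S a}. Rewrite as T → β T' and T' → α T' | ε.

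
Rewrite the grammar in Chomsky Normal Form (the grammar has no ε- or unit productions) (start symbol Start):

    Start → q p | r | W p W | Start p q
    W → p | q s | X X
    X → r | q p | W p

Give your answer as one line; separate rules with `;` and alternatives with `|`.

Introduce a nonterminal for each terminal appearing in a rule of length ≥ 2: X1 → q, X2 → p, X3 → s.
Binarize each right-hand side of length ≥ 3 by chaining fresh nonterminals (Y1, Y2, …): affected rules were Start → W X2 W; Start → Start X2 X1.

Start → X1 X2 | r | W Y1 | Start Y2; W → p | X1 X3 | X X; X → r | X1 X2 | W X2; X1 → q; X2 → p; X3 → s; Y1 → X2 W; Y2 → X2 X1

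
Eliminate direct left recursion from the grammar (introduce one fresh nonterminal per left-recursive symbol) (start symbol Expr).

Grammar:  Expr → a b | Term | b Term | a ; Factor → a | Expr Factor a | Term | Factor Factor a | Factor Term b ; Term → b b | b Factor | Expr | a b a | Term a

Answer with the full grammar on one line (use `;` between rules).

Factor, Term are directly left-recursive.
For Factor: α = {Factor a, Term b}, β = {a, Expr Factor a, Term}. Rewrite as Factor → β Factor1 and Factor1 → α Factor1 | ε.
For Term: α = {a}, β = {b b, b Factor, Expr, a b a}. Rewrite as Term → β Term1 and Term1 → α Term1 | ε.

Expr → a b | Term | b Term | a; Factor → a Factor1 | Expr Factor a Factor1 | Term Factor1; Term → b b Term1 | b Factor Term1 | Expr Term1 | a b a Term1; Factor1 → Factor a Factor1 | Term b Factor1 | ε; Term1 → a Term1 | ε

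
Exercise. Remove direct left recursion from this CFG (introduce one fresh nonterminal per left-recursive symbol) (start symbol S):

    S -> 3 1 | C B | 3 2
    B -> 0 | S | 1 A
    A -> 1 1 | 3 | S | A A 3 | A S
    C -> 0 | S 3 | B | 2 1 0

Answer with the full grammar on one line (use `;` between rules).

Left recursion appears on A.
For A: α = {A 3, S}, β = {1 1, 3, S}. Rewrite as A → β A' and A' → α A' | ε.

S -> 3 1 | C B | 3 2; B -> 0 | S | 1 A; A -> 1 1 A' | 3 A' | S A'; C -> 0 | S 3 | B | 2 1 0; A' -> A 3 A' | S A' | ε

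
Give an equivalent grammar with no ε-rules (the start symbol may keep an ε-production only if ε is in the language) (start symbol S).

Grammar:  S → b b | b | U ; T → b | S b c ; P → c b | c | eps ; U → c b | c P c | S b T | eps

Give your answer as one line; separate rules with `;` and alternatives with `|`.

Nullable set = {P, S, U}.
ε ∈ L(G) since S is nullable, so keep S → ε.
Add the nullable-subset variants: T → S b c gives S b c | b c. U → c P c gives c P c | c c. U → S b T gives S b T | b T.

S → b b | b | U | eps; T → b | S b c | b c; P → c b | c; U → c b | c P c | c c | S b T | b T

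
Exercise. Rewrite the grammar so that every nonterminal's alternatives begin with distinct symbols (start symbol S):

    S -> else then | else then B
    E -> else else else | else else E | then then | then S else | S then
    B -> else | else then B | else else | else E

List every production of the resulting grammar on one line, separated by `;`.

S -> else then S'; E -> S then | else else E' | then E''; B -> else B'; S' -> ε | B; E' -> else | E; E'' -> then | S else; B' -> ε | then B | else | E

S has alternatives sharing prefix 'else then': factor to S → else then S' with S' → ε | B.
E has alternatives sharing prefix 'else else': factor to E → else else E' with E' → else | E.
E has alternatives sharing prefix 'then': factor to E → then E'' with E'' → then | S else.
B has alternatives sharing prefix 'else': factor to B → else B' with B' → ε | then B | else | E.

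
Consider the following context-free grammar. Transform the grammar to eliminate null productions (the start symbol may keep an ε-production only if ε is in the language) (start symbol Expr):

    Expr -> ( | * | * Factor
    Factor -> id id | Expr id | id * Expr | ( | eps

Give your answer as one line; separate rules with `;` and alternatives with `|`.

The nullable symbols are {Factor}.
ε ∉ L(G), so no ε-production is kept.

Expr -> ( | * | * Factor; Factor -> id id | Expr id | id * Expr | (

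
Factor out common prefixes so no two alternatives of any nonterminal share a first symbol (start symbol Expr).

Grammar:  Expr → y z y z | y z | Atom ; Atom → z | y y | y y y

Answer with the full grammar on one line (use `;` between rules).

Expr has alternatives sharing prefix 'y z': factor to Expr → y z Expr1 with Expr1 → y z | ε.
Atom has alternatives sharing prefix 'y y': factor to Atom → y y Atom1 with Atom1 → ε | y.

Expr → Atom | y z Expr1; Atom → z | y y Atom1; Expr1 → y z | ε; Atom1 → ε | y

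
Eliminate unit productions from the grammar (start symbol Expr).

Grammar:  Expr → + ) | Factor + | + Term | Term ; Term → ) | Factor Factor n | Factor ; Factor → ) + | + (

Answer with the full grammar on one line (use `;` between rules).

Unit pairs: Expr ⇒* {Factor, Term}; Term ⇒* {Factor}.
For every A with A ⇒* B via unit rules, add B's non-unit alternatives to A; then delete every rule of the form X → Y.

Expr → ) | Factor Factor n | ) + | + ( | + ) | Factor + | + Term; Term → ) | Factor Factor n | ) + | + (; Factor → ) + | + (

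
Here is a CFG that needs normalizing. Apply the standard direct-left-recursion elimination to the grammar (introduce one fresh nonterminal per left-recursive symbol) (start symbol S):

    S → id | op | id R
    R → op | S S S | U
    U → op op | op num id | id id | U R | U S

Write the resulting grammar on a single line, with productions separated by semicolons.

S → id | op | id R; R → op | S S S | U; U → op op U' | op num id U' | id id U'; U' → R U' | S U' | ε

Directly left-recursive nonterminal: U.
For U: α = {R, S}, β = {op op, op num id, id id}. Rewrite as U → β U' and U' → α U' | ε.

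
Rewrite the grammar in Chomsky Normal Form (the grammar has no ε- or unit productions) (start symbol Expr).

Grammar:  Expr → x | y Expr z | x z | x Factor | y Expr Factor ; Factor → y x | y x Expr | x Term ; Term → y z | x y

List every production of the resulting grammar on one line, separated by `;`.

Introduce a nonterminal for each terminal appearing in a rule of length ≥ 2: X1 → y, X2 → z, X3 → x.
Binarize each right-hand side of length ≥ 3 by chaining fresh nonterminals (Y1, Y2, …): affected rules were Expr → X1 Expr X2; Expr → X1 Expr Factor; Factor → X1 X3 Expr.

Expr → x | X1 Y1 | X3 X2 | X3 Factor | X1 Y2; Factor → X1 X3 | X1 Y3 | X3 Term; Term → X1 X2 | X3 X1; X1 → y; X2 → z; X3 → x; Y1 → Expr X2; Y2 → Expr Factor; Y3 → X3 Expr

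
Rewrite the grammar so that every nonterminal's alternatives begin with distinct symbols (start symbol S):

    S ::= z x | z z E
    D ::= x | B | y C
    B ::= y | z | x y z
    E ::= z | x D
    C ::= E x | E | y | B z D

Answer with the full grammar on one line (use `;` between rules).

S has alternatives sharing prefix 'z': factor to S → z S' with S' → x | z E.
C has alternatives sharing prefix 'E': factor to C → E C' with C' → x | ε.

S ::= z S'; D ::= x | B | y C; B ::= y | z | x y z; E ::= z | x D; C ::= y | B z D | E C'; S' ::= x | z E; C' ::= x | ε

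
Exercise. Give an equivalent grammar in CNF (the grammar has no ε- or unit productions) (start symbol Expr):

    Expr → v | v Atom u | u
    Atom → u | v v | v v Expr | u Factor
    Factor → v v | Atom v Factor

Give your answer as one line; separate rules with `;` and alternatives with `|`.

Expr → v | X1 Y1 | u; Atom → u | X1 X1 | X1 Y2 | X2 Factor; Factor → X1 X1 | Atom Y3; X1 → v; X2 → u; Y1 → Atom X2; Y2 → X1 Expr; Y3 → X1 Factor

Introduce a nonterminal for each terminal appearing in a rule of length ≥ 2: X1 → v, X2 → u.
Binarize each right-hand side of length ≥ 3 by chaining fresh nonterminals (Y1, Y2, …): affected rules were Expr → X1 Atom X2; Atom → X1 X1 Expr; Factor → Atom X1 Factor.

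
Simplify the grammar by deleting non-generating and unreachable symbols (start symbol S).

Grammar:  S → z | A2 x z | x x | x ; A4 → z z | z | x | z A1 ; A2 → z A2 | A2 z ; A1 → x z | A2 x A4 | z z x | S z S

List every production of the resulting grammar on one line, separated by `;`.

Generating nonterminals: {A1, A4, S}.
Reachable from S after that: {S}.
Removed useless symbols: {A1, A2, A4} and every production mentioning them.

S → z | x x | x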